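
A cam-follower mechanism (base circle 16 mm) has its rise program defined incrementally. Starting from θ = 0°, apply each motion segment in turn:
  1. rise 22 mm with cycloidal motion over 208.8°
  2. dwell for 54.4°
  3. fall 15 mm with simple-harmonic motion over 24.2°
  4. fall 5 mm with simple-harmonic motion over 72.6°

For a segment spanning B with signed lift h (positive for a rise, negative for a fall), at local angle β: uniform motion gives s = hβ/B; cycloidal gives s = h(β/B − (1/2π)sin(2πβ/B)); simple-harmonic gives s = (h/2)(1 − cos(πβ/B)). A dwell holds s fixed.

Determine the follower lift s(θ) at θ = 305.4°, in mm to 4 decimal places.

seg 1 [0°–208.8°] cycloidal, h=22: full span → s += 22 → s = 22.0000
seg 2 [208.8°–263.2°] dwell: s stays 22.0000
seg 3 [263.2°–287.4°] simple-harmonic, h=-15: full span → s += -15 → s = 7.0000
seg 4 [287.4°–360°] simple-harmonic, h=-5: θ=305.4° here. β=18, B=72.6. -5/2·(1 − cos(π·0.2479)) = -0.7208 → s = 6.2792

6.2792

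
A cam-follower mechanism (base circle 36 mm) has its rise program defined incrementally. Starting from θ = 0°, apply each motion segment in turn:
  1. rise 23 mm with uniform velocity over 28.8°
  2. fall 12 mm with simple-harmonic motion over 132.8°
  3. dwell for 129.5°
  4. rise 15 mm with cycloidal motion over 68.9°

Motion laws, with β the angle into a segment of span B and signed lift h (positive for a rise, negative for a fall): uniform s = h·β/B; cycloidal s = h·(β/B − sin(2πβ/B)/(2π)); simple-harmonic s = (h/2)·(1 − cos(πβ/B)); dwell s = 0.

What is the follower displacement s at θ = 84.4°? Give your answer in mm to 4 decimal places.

seg 1 [0°–28.8°] uniform, h=23: full span → s += 23 → s = 23.0000
seg 2 [28.8°–161.6°] simple-harmonic, h=-12: θ=84.4° here. β=55.6, B=132.8. -12/2·(1 − cos(π·0.4187)) = -4.4837 → s = 18.5163

18.5163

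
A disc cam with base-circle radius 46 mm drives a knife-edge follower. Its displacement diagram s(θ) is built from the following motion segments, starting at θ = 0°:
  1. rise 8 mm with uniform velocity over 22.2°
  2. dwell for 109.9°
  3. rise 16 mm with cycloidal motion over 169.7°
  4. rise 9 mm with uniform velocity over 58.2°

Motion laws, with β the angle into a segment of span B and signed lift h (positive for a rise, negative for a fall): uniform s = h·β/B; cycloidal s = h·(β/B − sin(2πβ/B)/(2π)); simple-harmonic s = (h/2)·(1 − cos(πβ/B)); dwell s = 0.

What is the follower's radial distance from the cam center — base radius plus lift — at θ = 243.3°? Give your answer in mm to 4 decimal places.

seg 1 [0°–22.2°] uniform, h=8: full span → s += 8 → s = 8.0000
seg 2 [22.2°–132.1°] dwell: s stays 8.0000
seg 3 [132.1°–301.8°] cycloidal, h=16: θ=243.3° here. β=111.2, B=169.7. 16·(0.6553 − sin(2π·0.6553)/(2π)) = 12.5930 → s = 20.5930
radial distance = base radius + s = 46 + 20.5930 = 66.5930

66.5930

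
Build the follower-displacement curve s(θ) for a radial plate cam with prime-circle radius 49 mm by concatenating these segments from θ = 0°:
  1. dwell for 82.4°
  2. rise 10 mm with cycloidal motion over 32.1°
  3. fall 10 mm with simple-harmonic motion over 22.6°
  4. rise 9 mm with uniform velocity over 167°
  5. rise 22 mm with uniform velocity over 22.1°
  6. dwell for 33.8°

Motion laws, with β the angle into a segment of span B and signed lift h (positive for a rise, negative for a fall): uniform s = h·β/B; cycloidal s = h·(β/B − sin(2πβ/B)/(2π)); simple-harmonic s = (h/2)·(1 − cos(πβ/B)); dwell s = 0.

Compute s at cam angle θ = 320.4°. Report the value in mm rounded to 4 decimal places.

seg 1 [0°–82.4°] dwell: s stays 0.0000
seg 2 [82.4°–114.5°] cycloidal, h=10: full span → s += 10 → s = 10.0000
seg 3 [114.5°–137.1°] simple-harmonic, h=-10: full span → s += -10 → s = 0.0000
seg 4 [137.1°–304.1°] uniform, h=9: full span → s += 9 → s = 9.0000
seg 5 [304.1°–326.2°] uniform, h=22: θ=320.4° here. β=16.3, B=22.1. 22·16.3/22.1 = 16.2262 → s = 25.2262

25.2262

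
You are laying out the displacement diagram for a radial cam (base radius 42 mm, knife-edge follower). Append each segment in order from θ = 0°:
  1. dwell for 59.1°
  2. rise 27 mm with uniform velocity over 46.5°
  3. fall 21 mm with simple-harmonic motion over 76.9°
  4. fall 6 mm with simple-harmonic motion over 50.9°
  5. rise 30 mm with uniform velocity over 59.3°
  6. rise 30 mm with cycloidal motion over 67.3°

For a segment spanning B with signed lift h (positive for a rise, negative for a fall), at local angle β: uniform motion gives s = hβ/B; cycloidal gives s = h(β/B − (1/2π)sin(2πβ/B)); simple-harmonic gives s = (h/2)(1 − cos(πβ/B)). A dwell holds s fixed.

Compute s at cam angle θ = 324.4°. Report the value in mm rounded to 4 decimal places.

seg 1 [0°–59.1°] dwell: s stays 0.0000
seg 2 [59.1°–105.6°] uniform, h=27: full span → s += 27 → s = 27.0000
seg 3 [105.6°–182.5°] simple-harmonic, h=-21: full span → s += -21 → s = 6.0000
seg 4 [182.5°–233.4°] simple-harmonic, h=-6: full span → s += -6 → s = 0.0000
seg 5 [233.4°–292.7°] uniform, h=30: full span → s += 30 → s = 30.0000
seg 6 [292.7°–360°] cycloidal, h=30: θ=324.4° here. β=31.7, B=67.3. 30·(0.4710 − sin(2π·0.4710)/(2π)) = 13.2663 → s = 43.2663

43.2663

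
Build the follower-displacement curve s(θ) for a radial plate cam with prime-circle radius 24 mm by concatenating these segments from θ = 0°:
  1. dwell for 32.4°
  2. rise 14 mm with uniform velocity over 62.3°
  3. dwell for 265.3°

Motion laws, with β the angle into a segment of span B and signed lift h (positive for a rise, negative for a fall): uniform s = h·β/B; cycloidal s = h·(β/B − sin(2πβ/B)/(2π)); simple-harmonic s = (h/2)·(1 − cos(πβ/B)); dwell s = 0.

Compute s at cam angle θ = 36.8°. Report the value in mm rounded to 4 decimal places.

seg 1 [0°–32.4°] dwell: s stays 0.0000
seg 2 [32.4°–94.7°] uniform, h=14: θ=36.8° here. β=4.4, B=62.3. 14·4.4/62.3 = 0.9888 → s = 0.9888

0.9888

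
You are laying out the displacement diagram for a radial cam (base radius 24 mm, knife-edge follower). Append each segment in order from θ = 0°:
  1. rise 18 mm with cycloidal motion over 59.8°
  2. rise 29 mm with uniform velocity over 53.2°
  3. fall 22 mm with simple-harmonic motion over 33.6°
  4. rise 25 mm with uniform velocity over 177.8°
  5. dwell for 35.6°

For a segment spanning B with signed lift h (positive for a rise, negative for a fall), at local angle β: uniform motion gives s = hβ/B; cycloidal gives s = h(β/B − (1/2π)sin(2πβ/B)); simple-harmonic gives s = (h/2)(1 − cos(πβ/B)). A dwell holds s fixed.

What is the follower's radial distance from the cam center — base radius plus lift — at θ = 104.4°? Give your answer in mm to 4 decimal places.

seg 1 [0°–59.8°] cycloidal, h=18: full span → s += 18 → s = 18.0000
seg 2 [59.8°–113°] uniform, h=29: θ=104.4° here. β=44.6, B=53.2. 29·44.6/53.2 = 24.3120 → s = 42.3120
radial distance = base radius + s = 24 + 42.3120 = 66.3120

66.3120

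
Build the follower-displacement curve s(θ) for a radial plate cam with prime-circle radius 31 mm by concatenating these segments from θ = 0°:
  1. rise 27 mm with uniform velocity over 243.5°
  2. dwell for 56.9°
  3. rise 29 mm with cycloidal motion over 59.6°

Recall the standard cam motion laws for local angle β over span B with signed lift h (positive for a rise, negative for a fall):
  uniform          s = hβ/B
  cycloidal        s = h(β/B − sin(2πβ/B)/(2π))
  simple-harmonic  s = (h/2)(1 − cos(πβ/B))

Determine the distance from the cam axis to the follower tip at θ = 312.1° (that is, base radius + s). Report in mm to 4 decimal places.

seg 1 [0°–243.5°] uniform, h=27: full span → s += 27 → s = 27.0000
seg 2 [243.5°–300.4°] dwell: s stays 27.0000
seg 3 [300.4°–360°] cycloidal, h=29: θ=312.1° here. β=11.7, B=59.6. 29·(0.1963 − sin(2π·0.1963)/(2π)) = 1.3376 → s = 28.3376
radial distance = base radius + s = 31 + 28.3376 = 59.3376

59.3376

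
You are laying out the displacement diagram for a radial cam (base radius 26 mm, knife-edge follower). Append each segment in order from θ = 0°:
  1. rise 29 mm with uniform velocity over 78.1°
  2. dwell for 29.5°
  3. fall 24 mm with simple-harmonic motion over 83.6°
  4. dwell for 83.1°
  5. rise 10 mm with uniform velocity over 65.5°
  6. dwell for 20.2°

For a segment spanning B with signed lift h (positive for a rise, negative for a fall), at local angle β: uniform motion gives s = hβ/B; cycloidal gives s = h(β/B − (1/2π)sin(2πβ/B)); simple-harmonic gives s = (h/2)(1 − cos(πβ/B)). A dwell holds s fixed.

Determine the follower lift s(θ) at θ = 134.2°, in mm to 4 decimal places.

seg 1 [0°–78.1°] uniform, h=29: full span → s += 29 → s = 29.0000
seg 2 [78.1°–107.6°] dwell: s stays 29.0000
seg 3 [107.6°–191.2°] simple-harmonic, h=-24: θ=134.2° here. β=26.6, B=83.6. -24/2·(1 − cos(π·0.3182)) = -5.5123 → s = 23.4877

23.4877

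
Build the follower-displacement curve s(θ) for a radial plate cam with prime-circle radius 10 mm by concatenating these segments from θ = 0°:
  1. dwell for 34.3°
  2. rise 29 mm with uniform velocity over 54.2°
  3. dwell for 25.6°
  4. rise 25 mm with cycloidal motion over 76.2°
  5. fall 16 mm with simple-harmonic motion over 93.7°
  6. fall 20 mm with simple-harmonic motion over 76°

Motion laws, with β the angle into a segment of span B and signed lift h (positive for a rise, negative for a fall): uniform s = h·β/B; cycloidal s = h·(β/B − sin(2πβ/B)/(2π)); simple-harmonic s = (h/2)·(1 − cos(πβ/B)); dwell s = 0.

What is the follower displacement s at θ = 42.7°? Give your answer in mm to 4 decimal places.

seg 1 [0°–34.3°] dwell: s stays 0.0000
seg 2 [34.3°–88.5°] uniform, h=29: θ=42.7° here. β=8.4, B=54.2. 29·8.4/54.2 = 4.4945 → s = 4.4945

4.4945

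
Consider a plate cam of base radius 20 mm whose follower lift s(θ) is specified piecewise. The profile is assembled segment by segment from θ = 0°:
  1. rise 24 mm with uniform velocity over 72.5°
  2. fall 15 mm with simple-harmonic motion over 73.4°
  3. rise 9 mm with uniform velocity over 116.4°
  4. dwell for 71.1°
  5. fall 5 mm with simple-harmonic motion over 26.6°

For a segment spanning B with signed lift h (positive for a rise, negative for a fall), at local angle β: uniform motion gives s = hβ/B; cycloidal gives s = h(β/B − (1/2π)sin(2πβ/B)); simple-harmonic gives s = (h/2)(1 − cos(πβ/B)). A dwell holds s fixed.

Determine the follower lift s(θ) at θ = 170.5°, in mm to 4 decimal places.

seg 1 [0°–72.5°] uniform, h=24: full span → s += 24 → s = 24.0000
seg 2 [72.5°–145.9°] simple-harmonic, h=-15: full span → s += -15 → s = 9.0000
seg 3 [145.9°–262.3°] uniform, h=9: θ=170.5° here. β=24.6, B=116.4. 9·24.6/116.4 = 1.9021 → s = 10.9021

10.9021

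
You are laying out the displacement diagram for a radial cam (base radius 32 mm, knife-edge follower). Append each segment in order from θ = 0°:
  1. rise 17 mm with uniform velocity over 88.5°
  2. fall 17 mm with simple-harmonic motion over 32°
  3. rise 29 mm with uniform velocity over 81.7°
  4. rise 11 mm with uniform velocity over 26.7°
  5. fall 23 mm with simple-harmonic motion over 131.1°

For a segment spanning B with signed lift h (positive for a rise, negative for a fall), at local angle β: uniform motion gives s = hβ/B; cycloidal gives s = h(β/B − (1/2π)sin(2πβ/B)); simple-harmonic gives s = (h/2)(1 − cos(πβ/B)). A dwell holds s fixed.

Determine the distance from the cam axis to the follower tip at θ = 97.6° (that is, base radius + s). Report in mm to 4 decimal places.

seg 1 [0°–88.5°] uniform, h=17: full span → s += 17 → s = 17.0000
seg 2 [88.5°–120.5°] simple-harmonic, h=-17: θ=97.6° here. β=9.1, B=32. -17/2·(1 − cos(π·0.2844)) = -3.1724 → s = 13.8276
radial distance = base radius + s = 32 + 13.8276 = 45.8276

45.8276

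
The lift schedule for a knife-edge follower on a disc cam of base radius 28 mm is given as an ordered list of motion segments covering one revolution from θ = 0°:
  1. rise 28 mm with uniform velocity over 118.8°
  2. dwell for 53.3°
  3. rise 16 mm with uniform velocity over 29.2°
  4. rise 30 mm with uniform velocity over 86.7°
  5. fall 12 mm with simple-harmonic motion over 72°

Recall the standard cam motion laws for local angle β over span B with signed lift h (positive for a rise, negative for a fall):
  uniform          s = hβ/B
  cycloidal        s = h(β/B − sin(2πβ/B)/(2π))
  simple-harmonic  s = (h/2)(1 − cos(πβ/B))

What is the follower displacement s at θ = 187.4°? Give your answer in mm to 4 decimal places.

seg 1 [0°–118.8°] uniform, h=28: full span → s += 28 → s = 28.0000
seg 2 [118.8°–172.1°] dwell: s stays 28.0000
seg 3 [172.1°–201.3°] uniform, h=16: θ=187.4° here. β=15.3, B=29.2. 16·15.3/29.2 = 8.3836 → s = 36.3836

36.3836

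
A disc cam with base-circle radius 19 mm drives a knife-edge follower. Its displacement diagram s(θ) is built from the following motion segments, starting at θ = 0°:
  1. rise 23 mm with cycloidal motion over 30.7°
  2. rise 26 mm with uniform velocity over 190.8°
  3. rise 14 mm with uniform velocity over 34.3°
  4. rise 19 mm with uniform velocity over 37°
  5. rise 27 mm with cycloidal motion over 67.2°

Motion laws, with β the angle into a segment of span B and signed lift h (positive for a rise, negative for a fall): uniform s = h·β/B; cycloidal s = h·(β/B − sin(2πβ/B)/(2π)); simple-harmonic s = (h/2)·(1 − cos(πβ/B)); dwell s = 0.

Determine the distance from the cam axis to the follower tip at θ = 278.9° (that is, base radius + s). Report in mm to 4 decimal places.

seg 1 [0°–30.7°] cycloidal, h=23: full span → s += 23 → s = 23.0000
seg 2 [30.7°–221.5°] uniform, h=26: full span → s += 26 → s = 49.0000
seg 3 [221.5°–255.8°] uniform, h=14: full span → s += 14 → s = 63.0000
seg 4 [255.8°–292.8°] uniform, h=19: θ=278.9° here. β=23.1, B=37. 19·23.1/37 = 11.8622 → s = 74.8622
radial distance = base radius + s = 19 + 74.8622 = 93.8622

93.8622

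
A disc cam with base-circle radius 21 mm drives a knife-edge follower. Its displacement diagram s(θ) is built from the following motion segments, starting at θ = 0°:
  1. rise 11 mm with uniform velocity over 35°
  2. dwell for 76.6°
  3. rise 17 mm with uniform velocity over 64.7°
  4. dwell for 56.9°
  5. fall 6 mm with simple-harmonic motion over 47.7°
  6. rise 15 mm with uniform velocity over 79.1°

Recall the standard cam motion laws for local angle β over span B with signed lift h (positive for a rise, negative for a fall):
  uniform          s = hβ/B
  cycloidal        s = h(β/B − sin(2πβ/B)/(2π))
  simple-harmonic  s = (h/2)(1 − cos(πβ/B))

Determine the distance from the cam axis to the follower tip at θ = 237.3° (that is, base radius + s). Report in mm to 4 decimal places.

seg 1 [0°–35°] uniform, h=11: full span → s += 11 → s = 11.0000
seg 2 [35°–111.6°] dwell: s stays 11.0000
seg 3 [111.6°–176.3°] uniform, h=17: full span → s += 17 → s = 28.0000
seg 4 [176.3°–233.2°] dwell: s stays 28.0000
seg 5 [233.2°–280.9°] simple-harmonic, h=-6: θ=237.3° here. β=4.1, B=47.7. -6/2·(1 − cos(π·0.0860)) = -0.1087 → s = 27.8913
radial distance = base radius + s = 21 + 27.8913 = 48.8913

48.8913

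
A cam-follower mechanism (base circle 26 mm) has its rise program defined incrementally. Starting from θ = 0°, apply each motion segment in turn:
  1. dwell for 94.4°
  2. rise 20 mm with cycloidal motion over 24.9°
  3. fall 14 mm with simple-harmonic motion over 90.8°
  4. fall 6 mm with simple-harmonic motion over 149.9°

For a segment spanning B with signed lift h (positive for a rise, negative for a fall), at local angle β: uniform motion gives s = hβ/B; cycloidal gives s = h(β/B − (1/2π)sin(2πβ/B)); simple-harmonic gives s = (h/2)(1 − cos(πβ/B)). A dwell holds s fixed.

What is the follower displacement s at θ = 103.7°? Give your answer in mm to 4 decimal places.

seg 1 [0°–94.4°] dwell: s stays 0.0000
seg 2 [94.4°–119.3°] cycloidal, h=20: θ=103.7° here. β=9.3, B=24.9. 20·(0.3735 − sin(2π·0.3735)/(2π)) = 5.1979 → s = 5.1979

5.1979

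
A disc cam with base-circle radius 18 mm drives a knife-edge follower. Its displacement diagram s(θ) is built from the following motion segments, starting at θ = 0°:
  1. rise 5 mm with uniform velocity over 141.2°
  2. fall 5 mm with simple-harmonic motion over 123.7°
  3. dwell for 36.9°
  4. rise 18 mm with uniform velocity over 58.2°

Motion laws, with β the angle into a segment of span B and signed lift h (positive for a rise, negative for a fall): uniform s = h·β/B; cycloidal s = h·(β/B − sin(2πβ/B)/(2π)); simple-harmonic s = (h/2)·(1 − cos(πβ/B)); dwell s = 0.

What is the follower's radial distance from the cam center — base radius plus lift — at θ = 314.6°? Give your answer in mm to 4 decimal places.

seg 1 [0°–141.2°] uniform, h=5: full span → s += 5 → s = 5.0000
seg 2 [141.2°–264.9°] simple-harmonic, h=-5: full span → s += -5 → s = 0.0000
seg 3 [264.9°–301.8°] dwell: s stays 0.0000
seg 4 [301.8°–360°] uniform, h=18: θ=314.6° here. β=12.8, B=58.2. 18·12.8/58.2 = 3.9588 → s = 3.9588
radial distance = base radius + s = 18 + 3.9588 = 21.9588

21.9588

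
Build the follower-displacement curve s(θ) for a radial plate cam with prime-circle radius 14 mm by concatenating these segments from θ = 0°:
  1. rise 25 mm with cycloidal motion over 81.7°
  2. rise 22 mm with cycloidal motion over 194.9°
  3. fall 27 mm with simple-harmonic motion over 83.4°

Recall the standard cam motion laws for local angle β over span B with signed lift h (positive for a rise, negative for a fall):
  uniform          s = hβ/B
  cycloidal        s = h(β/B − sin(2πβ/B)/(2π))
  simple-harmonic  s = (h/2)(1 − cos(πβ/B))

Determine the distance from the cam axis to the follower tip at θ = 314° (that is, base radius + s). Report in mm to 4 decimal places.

seg 1 [0°–81.7°] cycloidal, h=25: full span → s += 25 → s = 25.0000
seg 2 [81.7°–276.6°] cycloidal, h=22: full span → s += 22 → s = 47.0000
seg 3 [276.6°–360°] simple-harmonic, h=-27: θ=314° here. β=37.4, B=83.4. -27/2·(1 − cos(π·0.4484)) = -11.3229 → s = 35.6771
radial distance = base radius + s = 14 + 35.6771 = 49.6771

49.6771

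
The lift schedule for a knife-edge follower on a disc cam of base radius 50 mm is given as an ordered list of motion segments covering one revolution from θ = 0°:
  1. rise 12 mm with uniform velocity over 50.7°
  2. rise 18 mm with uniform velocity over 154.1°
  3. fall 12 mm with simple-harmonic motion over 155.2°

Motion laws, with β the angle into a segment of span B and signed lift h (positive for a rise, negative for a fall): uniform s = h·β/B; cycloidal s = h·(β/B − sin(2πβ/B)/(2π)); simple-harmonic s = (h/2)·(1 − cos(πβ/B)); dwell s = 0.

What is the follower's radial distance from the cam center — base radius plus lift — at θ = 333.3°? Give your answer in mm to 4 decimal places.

seg 1 [0°–50.7°] uniform, h=12: full span → s += 12 → s = 12.0000
seg 2 [50.7°–204.8°] uniform, h=18: full span → s += 18 → s = 30.0000
seg 3 [204.8°–360°] simple-harmonic, h=-12: θ=333.3° here. β=128.5, B=155.2. -12/2·(1 − cos(π·0.8280)) = -11.1448 → s = 18.8552
radial distance = base radius + s = 50 + 18.8552 = 68.8552

68.8552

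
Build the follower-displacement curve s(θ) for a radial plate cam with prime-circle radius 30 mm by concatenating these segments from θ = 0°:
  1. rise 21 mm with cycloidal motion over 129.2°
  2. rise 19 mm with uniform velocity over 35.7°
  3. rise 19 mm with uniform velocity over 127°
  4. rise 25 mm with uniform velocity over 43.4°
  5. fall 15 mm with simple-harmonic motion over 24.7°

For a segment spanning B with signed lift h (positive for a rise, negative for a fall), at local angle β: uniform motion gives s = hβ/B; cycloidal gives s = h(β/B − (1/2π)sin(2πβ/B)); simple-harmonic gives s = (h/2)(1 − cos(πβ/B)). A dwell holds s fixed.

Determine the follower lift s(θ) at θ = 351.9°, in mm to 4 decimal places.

seg 1 [0°–129.2°] cycloidal, h=21: full span → s += 21 → s = 21.0000
seg 2 [129.2°–164.9°] uniform, h=19: full span → s += 19 → s = 40.0000
seg 3 [164.9°–291.9°] uniform, h=19: full span → s += 19 → s = 59.0000
seg 4 [291.9°–335.3°] uniform, h=25: full span → s += 25 → s = 84.0000
seg 5 [335.3°–360°] simple-harmonic, h=-15: θ=351.9° here. β=16.6, B=24.7. -15/2·(1 − cos(π·0.6721)) = -11.3596 → s = 72.6404

72.6404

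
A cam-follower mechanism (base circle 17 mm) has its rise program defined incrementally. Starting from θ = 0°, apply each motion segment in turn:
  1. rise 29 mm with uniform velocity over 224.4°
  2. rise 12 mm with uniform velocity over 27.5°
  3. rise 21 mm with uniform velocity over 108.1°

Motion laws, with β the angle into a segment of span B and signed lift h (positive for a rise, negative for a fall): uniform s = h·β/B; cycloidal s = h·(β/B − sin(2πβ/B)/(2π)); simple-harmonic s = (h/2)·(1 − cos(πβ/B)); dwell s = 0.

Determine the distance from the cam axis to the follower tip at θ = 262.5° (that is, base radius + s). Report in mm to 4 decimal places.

seg 1 [0°–224.4°] uniform, h=29: full span → s += 29 → s = 29.0000
seg 2 [224.4°–251.9°] uniform, h=12: full span → s += 12 → s = 41.0000
seg 3 [251.9°–360°] uniform, h=21: θ=262.5° here. β=10.6, B=108.1. 21·10.6/108.1 = 2.0592 → s = 43.0592
radial distance = base radius + s = 17 + 43.0592 = 60.0592

60.0592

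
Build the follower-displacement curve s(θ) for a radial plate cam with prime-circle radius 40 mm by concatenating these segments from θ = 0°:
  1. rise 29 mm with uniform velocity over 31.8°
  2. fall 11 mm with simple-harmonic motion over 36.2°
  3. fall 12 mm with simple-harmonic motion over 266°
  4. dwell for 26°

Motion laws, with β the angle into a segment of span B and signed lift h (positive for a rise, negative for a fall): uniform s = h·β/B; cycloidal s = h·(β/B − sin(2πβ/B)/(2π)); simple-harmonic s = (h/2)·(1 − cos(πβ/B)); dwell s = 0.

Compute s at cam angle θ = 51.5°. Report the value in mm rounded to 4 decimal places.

seg 1 [0°–31.8°] uniform, h=29: full span → s += 29 → s = 29.0000
seg 2 [31.8°–68°] simple-harmonic, h=-11: θ=51.5° here. β=19.7, B=36.2. -11/2·(1 − cos(π·0.5442)) = -6.2613 → s = 22.7387

22.7387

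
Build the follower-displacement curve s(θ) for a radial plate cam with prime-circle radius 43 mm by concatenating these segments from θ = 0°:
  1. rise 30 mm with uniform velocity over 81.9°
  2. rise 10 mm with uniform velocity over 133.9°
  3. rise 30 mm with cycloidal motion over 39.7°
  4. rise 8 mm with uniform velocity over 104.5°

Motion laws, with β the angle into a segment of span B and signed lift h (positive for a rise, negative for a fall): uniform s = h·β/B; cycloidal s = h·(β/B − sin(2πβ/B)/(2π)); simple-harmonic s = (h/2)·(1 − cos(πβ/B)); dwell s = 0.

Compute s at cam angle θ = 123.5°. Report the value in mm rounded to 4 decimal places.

seg 1 [0°–81.9°] uniform, h=30: full span → s += 30 → s = 30.0000
seg 2 [81.9°–215.8°] uniform, h=10: θ=123.5° here. β=41.6, B=133.9. 10·41.6/133.9 = 3.1068 → s = 33.1068

33.1068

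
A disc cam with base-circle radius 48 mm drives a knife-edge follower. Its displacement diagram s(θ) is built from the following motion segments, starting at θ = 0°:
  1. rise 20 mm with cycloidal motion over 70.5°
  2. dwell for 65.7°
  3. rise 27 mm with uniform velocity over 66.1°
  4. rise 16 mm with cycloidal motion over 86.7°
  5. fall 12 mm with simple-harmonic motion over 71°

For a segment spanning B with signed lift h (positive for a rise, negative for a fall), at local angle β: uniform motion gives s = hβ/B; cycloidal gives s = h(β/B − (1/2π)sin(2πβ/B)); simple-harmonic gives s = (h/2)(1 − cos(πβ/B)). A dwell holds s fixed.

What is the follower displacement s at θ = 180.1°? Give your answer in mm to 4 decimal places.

seg 1 [0°–70.5°] cycloidal, h=20: full span → s += 20 → s = 20.0000
seg 2 [70.5°–136.2°] dwell: s stays 20.0000
seg 3 [136.2°–202.3°] uniform, h=27: θ=180.1° here. β=43.9, B=66.1. 27·43.9/66.1 = 17.9319 → s = 37.9319

37.9319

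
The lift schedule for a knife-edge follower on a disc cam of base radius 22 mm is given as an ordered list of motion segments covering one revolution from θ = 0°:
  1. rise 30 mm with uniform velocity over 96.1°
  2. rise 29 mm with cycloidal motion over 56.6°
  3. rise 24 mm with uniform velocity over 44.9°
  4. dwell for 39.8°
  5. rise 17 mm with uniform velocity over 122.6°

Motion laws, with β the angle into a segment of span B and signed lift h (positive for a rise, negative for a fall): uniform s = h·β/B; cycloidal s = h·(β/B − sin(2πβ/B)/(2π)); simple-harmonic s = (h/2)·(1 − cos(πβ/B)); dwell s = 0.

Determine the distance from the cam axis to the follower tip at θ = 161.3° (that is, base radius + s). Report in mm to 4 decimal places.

seg 1 [0°–96.1°] uniform, h=30: full span → s += 30 → s = 30.0000
seg 2 [96.1°–152.7°] cycloidal, h=29: full span → s += 29 → s = 59.0000
seg 3 [152.7°–197.6°] uniform, h=24: θ=161.3° here. β=8.6, B=44.9. 24·8.6/44.9 = 4.5969 → s = 63.5969
radial distance = base radius + s = 22 + 63.5969 = 85.5969

85.5969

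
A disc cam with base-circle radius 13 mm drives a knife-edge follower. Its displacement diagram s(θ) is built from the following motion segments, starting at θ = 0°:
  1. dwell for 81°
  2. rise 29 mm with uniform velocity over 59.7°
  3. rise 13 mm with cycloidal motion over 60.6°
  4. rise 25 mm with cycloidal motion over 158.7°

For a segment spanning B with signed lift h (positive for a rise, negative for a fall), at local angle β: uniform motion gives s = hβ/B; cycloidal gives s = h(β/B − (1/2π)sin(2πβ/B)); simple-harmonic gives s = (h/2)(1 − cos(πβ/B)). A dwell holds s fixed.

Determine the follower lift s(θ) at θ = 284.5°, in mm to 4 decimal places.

seg 1 [0°–81°] dwell: s stays 0.0000
seg 2 [81°–140.7°] uniform, h=29: full span → s += 29 → s = 29.0000
seg 3 [140.7°–201.3°] cycloidal, h=13: full span → s += 13 → s = 42.0000
seg 4 [201.3°–360°] cycloidal, h=25: θ=284.5° here. β=83.2, B=158.7. 25·(0.5243 − sin(2π·0.5243)/(2π)) = 13.7106 → s = 55.7106

55.7106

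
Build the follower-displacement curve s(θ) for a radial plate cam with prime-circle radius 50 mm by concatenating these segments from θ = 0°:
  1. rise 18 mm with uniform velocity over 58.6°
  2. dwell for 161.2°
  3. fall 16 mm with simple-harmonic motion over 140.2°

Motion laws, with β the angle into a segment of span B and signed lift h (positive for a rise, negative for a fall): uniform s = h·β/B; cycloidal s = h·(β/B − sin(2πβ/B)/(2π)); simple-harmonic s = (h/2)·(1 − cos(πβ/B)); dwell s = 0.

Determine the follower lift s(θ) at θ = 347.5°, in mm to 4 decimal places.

seg 1 [0°–58.6°] uniform, h=18: full span → s += 18 → s = 18.0000
seg 2 [58.6°–219.8°] dwell: s stays 18.0000
seg 3 [219.8°–360°] simple-harmonic, h=-16: θ=347.5° here. β=127.7, B=140.2. -16/2·(1 − cos(π·0.9108)) = -15.6882 → s = 2.3118

2.3118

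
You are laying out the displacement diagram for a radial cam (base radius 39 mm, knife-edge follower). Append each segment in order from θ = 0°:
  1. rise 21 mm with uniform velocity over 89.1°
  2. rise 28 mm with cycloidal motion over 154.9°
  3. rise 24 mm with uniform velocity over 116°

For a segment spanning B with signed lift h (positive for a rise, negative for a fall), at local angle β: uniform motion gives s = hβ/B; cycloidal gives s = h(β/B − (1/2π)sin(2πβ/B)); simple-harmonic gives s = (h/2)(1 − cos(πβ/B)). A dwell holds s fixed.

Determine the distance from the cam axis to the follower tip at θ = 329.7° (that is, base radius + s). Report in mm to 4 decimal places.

seg 1 [0°–89.1°] uniform, h=21: full span → s += 21 → s = 21.0000
seg 2 [89.1°–244°] cycloidal, h=28: full span → s += 28 → s = 49.0000
seg 3 [244°–360°] uniform, h=24: θ=329.7° here. β=85.7, B=116. 24·85.7/116 = 17.7310 → s = 66.7310
radial distance = base radius + s = 39 + 66.7310 = 105.7310

105.7310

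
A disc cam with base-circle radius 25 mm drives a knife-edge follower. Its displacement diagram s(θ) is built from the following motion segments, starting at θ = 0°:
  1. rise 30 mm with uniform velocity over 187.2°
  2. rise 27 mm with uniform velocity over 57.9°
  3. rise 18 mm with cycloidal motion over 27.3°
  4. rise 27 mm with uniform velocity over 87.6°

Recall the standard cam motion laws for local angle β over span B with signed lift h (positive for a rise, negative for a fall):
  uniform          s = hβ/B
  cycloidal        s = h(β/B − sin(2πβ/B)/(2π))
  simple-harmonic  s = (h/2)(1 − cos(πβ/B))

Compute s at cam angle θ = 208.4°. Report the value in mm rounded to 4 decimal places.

seg 1 [0°–187.2°] uniform, h=30: full span → s += 30 → s = 30.0000
seg 2 [187.2°–245.1°] uniform, h=27: θ=208.4° here. β=21.2, B=57.9. 27·21.2/57.9 = 9.8860 → s = 39.8860

39.8860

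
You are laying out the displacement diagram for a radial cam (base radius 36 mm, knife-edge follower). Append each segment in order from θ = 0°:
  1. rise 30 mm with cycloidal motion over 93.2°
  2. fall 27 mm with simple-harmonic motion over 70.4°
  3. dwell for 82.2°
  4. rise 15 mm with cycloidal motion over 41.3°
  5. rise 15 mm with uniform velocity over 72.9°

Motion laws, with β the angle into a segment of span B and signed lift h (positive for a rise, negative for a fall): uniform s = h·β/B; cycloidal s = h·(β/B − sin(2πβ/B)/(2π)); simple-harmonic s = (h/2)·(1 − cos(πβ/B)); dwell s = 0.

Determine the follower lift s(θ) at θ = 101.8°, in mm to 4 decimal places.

seg 1 [0°–93.2°] cycloidal, h=30: full span → s += 30 → s = 30.0000
seg 2 [93.2°–163.6°] simple-harmonic, h=-27: θ=101.8° here. β=8.6, B=70.4. -27/2·(1 − cos(π·0.1222)) = -0.9820 → s = 29.0180

29.0180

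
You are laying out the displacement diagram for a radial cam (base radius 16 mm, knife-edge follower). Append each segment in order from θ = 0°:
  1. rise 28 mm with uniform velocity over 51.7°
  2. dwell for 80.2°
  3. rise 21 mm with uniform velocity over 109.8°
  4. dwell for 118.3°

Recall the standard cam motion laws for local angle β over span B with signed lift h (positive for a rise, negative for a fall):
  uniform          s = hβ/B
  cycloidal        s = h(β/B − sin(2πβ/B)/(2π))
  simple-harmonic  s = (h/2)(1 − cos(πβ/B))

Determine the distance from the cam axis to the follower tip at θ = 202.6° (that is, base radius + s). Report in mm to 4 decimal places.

seg 1 [0°–51.7°] uniform, h=28: full span → s += 28 → s = 28.0000
seg 2 [51.7°–131.9°] dwell: s stays 28.0000
seg 3 [131.9°–241.7°] uniform, h=21: θ=202.6° here. β=70.7, B=109.8. 21·70.7/109.8 = 13.5219 → s = 41.5219
radial distance = base radius + s = 16 + 41.5219 = 57.5219

57.5219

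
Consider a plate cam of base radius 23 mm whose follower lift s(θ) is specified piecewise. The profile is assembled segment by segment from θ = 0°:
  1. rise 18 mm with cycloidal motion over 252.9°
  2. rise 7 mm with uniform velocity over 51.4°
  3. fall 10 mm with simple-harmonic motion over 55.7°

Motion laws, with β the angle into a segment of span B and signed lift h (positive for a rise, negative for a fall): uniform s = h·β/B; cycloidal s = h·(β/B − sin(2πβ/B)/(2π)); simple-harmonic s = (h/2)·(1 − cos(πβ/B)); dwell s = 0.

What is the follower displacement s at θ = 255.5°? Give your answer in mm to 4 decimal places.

seg 1 [0°–252.9°] cycloidal, h=18: full span → s += 18 → s = 18.0000
seg 2 [252.9°–304.3°] uniform, h=7: θ=255.5° here. β=2.6, B=51.4. 7·2.6/51.4 = 0.3541 → s = 18.3541

18.3541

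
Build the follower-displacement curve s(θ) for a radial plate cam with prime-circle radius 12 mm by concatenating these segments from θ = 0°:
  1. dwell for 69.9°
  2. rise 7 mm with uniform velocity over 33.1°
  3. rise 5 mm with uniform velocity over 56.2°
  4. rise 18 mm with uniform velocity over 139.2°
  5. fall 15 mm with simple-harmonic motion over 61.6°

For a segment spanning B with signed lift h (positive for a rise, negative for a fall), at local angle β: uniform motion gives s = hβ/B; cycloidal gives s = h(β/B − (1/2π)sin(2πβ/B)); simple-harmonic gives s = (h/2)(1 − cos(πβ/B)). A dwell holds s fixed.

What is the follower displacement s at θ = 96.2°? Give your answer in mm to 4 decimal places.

seg 1 [0°–69.9°] dwell: s stays 0.0000
seg 2 [69.9°–103°] uniform, h=7: θ=96.2° here. β=26.3, B=33.1. 7·26.3/33.1 = 5.5619 → s = 5.5619

5.5619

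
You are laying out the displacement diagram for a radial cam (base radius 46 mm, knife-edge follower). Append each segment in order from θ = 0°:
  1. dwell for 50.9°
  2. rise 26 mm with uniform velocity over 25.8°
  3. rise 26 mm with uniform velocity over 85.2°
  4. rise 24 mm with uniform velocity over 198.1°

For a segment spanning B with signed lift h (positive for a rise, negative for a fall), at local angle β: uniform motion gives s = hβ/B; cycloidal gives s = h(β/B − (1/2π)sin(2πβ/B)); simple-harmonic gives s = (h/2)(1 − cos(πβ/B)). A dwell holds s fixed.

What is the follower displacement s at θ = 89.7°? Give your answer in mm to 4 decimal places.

seg 1 [0°–50.9°] dwell: s stays 0.0000
seg 2 [50.9°–76.7°] uniform, h=26: full span → s += 26 → s = 26.0000
seg 3 [76.7°–161.9°] uniform, h=26: θ=89.7° here. β=13, B=85.2. 26·13/85.2 = 3.9671 → s = 29.9671

29.9671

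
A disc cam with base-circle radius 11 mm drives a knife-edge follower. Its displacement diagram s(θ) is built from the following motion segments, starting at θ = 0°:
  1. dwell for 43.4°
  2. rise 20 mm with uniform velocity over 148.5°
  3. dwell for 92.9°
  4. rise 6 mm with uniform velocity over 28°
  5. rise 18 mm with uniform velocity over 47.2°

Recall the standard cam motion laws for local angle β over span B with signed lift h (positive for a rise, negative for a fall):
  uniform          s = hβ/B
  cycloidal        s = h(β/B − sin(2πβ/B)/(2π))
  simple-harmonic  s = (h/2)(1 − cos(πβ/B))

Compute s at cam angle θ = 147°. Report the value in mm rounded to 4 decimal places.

seg 1 [0°–43.4°] dwell: s stays 0.0000
seg 2 [43.4°–191.9°] uniform, h=20: θ=147° here. β=103.6, B=148.5. 20·103.6/148.5 = 13.9529 → s = 13.9529

13.9529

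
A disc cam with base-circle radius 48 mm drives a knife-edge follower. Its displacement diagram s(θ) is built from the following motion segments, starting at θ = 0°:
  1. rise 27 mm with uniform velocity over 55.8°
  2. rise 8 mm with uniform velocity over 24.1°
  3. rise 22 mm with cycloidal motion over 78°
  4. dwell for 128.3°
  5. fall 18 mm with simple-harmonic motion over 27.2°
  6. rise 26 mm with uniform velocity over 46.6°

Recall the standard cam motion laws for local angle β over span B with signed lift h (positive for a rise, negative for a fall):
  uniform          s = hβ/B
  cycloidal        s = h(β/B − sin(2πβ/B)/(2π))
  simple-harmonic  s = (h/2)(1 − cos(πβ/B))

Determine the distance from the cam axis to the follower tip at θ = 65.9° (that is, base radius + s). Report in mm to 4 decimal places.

seg 1 [0°–55.8°] uniform, h=27: full span → s += 27 → s = 27.0000
seg 2 [55.8°–79.9°] uniform, h=8: θ=65.9° here. β=10.1, B=24.1. 8·10.1/24.1 = 3.3527 → s = 30.3527
radial distance = base radius + s = 48 + 30.3527 = 78.3527

78.3527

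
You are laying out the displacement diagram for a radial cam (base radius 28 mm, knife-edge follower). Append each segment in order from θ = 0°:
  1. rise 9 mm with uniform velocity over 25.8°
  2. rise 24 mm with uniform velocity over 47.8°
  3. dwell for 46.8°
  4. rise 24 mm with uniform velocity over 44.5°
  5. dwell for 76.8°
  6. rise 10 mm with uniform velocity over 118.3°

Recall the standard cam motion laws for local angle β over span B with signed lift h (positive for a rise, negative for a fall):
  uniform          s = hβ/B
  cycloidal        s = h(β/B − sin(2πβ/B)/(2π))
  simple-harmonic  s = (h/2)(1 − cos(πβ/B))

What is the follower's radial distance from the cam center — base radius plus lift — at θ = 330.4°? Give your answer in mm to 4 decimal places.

seg 1 [0°–25.8°] uniform, h=9: full span → s += 9 → s = 9.0000
seg 2 [25.8°–73.6°] uniform, h=24: full span → s += 24 → s = 33.0000
seg 3 [73.6°–120.4°] dwell: s stays 33.0000
seg 4 [120.4°–164.9°] uniform, h=24: full span → s += 24 → s = 57.0000
seg 5 [164.9°–241.7°] dwell: s stays 57.0000
seg 6 [241.7°–360°] uniform, h=10: θ=330.4° here. β=88.7, B=118.3. 10·88.7/118.3 = 7.4979 → s = 64.4979
radial distance = base radius + s = 28 + 64.4979 = 92.4979

92.4979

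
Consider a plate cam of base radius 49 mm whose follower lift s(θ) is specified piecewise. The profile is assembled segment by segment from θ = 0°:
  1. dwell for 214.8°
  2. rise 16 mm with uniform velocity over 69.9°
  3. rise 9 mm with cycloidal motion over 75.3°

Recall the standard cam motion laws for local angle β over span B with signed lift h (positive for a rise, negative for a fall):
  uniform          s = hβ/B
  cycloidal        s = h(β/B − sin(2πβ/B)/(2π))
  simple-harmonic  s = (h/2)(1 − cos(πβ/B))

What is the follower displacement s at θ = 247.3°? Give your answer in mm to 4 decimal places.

seg 1 [0°–214.8°] dwell: s stays 0.0000
seg 2 [214.8°–284.7°] uniform, h=16: θ=247.3° here. β=32.5, B=69.9. 16·32.5/69.9 = 7.4392 → s = 7.4392

7.4392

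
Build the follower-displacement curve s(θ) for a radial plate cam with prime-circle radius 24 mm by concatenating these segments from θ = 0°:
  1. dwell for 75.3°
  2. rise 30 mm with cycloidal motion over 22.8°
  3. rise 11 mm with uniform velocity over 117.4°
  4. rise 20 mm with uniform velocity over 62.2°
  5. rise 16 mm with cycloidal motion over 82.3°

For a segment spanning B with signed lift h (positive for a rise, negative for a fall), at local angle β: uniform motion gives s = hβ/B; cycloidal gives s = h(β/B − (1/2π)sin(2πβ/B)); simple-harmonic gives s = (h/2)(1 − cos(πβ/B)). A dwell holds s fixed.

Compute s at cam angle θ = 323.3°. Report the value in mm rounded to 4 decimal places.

seg 1 [0°–75.3°] dwell: s stays 0.0000
seg 2 [75.3°–98.1°] cycloidal, h=30: full span → s += 30 → s = 30.0000
seg 3 [98.1°–215.5°] uniform, h=11: full span → s += 11 → s = 41.0000
seg 4 [215.5°–277.7°] uniform, h=20: full span → s += 20 → s = 61.0000
seg 5 [277.7°–360°] cycloidal, h=16: θ=323.3° here. β=45.6, B=82.3. 16·(0.5541 − sin(2π·0.5541)/(2π)) = 9.7137 → s = 70.7137

70.7137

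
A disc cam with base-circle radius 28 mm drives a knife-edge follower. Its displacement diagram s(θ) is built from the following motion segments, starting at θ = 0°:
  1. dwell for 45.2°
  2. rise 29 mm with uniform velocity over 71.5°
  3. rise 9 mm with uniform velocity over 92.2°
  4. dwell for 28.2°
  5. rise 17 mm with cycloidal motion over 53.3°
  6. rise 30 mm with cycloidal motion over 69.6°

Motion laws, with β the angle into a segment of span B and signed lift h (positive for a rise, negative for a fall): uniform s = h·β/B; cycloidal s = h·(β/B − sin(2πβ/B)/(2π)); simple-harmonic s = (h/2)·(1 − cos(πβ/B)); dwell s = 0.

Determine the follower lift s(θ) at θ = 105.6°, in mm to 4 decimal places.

seg 1 [0°–45.2°] dwell: s stays 0.0000
seg 2 [45.2°–116.7°] uniform, h=29: θ=105.6° here. β=60.4, B=71.5. 29·60.4/71.5 = 24.4979 → s = 24.4979

24.4979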